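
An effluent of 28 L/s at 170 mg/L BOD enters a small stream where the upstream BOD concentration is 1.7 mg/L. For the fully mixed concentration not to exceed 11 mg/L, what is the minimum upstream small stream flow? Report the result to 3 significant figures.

479 L/s

Set C_mix = 11: (Q·1.700 + 28.00·170.0) / (Q + 28.00) = 11
→ Q = 28.00·(170.0 − 11)/(11 − 1.700) = 478.7 L/s.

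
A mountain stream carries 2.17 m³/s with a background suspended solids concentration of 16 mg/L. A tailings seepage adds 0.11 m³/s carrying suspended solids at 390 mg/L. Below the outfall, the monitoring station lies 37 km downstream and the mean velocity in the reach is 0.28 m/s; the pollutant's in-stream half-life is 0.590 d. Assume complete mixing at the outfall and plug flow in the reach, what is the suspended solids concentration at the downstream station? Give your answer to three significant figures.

Mixed concentration C = ΣQC/ΣQ = (2.170·16.00 + 0.1100·390.0) / 2.280 = 77.62/2.280 = 34.04 mg/L.
Travel time t = 37·1000 / 0.28 = 132100 s = 36.71 h.
Half-life 0.590 d → k = ln 2 / 0.590 = 1.175 d⁻¹.
First-order decay: C = 34.04·exp(−k·t) = 34.04·0.1658 = 5.645 mg/L.

5.65 mg/L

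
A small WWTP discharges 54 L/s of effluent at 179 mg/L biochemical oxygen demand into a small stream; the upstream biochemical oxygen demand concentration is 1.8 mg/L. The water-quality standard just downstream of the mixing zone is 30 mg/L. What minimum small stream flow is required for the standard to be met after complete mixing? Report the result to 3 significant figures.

Set C_mix = 30: (Q·1.800 + 54.00·179.0) / (Q + 54.00) = 30
→ Q = 54.00·(179.0 − 30)/(30 − 1.800) = 285.3 L/s.

285 L/s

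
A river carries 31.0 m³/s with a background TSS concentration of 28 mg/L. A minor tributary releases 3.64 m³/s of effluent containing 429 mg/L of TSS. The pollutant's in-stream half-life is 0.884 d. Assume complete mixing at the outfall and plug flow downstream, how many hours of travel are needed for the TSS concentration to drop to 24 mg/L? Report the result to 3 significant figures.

32.8 h

Flow-weighted average: C = (31.00·28.00 + 3.640·429.0) / 34.64 = 2430/34.64 = 70.14 mg/L.
Half-life 0.884 d → k = ln 2 / 0.884 = 0.7841 d⁻¹.
70.14·exp(−k·t) = 24 → t = ln(70.14/24)/k = 118200 s = 32.82 h.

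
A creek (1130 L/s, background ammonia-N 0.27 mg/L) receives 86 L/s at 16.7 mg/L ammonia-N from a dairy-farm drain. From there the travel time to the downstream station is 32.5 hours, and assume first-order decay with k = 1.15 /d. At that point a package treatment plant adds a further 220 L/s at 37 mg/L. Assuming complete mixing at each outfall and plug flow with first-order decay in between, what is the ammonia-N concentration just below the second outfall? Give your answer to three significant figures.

5.92 mg/L

After mixing, C = (1130·0.2700 + 86.00·16.70) / 1216 = 1741/1216 = 1.432 mg/L; combined flow 1216 L/s.
First-order decay: C = 1.432·exp(−k·t) = 1.432·0.2107 = 0.3017 mg/L.
Second outfall: C = (1216·0.3017 + 220.0·37.00)/1436 = 5.924 mg/L.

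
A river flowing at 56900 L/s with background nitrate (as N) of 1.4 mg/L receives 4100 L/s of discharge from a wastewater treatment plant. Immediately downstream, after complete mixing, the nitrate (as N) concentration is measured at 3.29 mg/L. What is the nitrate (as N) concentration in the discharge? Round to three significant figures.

Mass balance: 56900·1.400 + 4100·Cₑ = 61000·3.290
→ Cₑ = (61000·3.290 − 56900·1.400) / 4100 = 29.52 mg/L.

29.5 mg/L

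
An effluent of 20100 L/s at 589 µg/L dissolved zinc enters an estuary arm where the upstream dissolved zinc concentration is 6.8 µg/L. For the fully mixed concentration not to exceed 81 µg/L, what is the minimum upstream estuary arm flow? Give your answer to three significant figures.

Set C_mix = 81: (Q·6.800 + 20100·589.0) / (Q + 20100) = 81
→ Q = 20100·(589.0 − 81)/(81 − 6.800) = 137600 L/s.

138000 L/s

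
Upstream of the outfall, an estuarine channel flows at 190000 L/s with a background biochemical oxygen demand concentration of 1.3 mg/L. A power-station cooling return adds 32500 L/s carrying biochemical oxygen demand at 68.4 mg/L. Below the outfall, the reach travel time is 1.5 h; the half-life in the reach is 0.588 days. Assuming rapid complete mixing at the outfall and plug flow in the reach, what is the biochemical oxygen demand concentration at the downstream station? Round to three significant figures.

10.3 mg/L

Mixed concentration C = ΣQC/ΣQ = (190000·1.300 + 32500·68.40) / 222500 = 2470000/222500 = 11.10 mg/L.
Half-life 0.588 d → k = ln 2 / 0.588 = 1.179 d⁻¹.
Applying C = C₀e^(−kt): 11.10 × 0.9290 = 10.31 mg/L.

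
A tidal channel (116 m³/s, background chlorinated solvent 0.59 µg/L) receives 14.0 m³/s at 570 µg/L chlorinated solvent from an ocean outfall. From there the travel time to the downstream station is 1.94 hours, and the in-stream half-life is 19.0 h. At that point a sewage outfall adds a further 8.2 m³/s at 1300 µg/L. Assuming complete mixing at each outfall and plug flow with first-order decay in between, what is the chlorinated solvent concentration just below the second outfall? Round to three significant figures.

131 µg/L

Flow-weighted average: C = (116.0·0.5900 + 14.00·570.0) / 130.0 = 8048/130.0 = 61.91 µg/L; combined flow 130.0 m³/s.
Half-life 19.0 h → k = ln 2 / 19.0 = 0.03648 h⁻¹ = 0.8756 d⁻¹.
First-order decay: C = 61.91·exp(−k·t) = 61.91·0.9317 = 57.68 µg/L.
Second outfall: C = (130.0·57.68 + 8.200·1300)/138.2 = 131.4 µg/L.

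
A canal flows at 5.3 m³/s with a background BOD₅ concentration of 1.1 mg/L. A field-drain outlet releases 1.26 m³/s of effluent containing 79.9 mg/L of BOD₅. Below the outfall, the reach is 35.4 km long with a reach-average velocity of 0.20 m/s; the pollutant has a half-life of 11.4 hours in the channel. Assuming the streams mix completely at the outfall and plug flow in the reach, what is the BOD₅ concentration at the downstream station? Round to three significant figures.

Flow-weighted average: C = (5.300·1.100 + 1.260·79.90) / 6.560 = 106.5/6.560 = 16.24 mg/L.
Travel time t = 35.4·1000 / 0.20 = 177000 s = 49.17 h.
Half-life 11.4 h → k = ln 2 / 11.4 = 0.06080 h⁻¹ = 1.459 d⁻¹.
First-order decay: C = 16.24·exp(−k·t) = 16.24·0.05032 = 0.8169 mg/L.

0.817 mg/L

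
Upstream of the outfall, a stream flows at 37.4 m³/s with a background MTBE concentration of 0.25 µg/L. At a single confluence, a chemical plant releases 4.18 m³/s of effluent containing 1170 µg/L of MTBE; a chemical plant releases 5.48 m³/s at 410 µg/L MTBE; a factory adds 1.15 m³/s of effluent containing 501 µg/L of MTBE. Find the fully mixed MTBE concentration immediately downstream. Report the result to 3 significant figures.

160 µg/L

Mass balance: C = (37.40·0.2500 + 4.180·1170 + 5.480·410.0 + 1.150·501.0) / 48.21 = 7723/48.21 = 160.2 µg/L.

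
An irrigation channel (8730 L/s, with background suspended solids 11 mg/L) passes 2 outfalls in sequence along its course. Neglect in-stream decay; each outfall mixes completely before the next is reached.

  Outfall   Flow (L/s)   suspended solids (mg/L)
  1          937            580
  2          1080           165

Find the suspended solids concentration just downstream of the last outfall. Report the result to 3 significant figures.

Outfall 1: combined Q = 9667 L/s; C = (8730·11.00 + 937.0·580.0)/9667 = 66.15 mg/L.
Outfall 2: combined Q = 10750 L/s; C = (9667·66.15 + 1080·165.0)/10750 = 76.09 mg/L.

76.1 mg/L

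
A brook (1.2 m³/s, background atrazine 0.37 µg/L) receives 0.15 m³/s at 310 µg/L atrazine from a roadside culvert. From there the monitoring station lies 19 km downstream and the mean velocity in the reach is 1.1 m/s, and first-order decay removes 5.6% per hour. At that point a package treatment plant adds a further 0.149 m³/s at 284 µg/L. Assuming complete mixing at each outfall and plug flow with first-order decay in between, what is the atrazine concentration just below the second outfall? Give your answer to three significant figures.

Flow-weighted average: C = (1.200·0.3700 + 0.1500·310.0) / 1.350 = 46.94/1.350 = 34.77 µg/L; combined flow 1.350 m³/s.
Travel time t = 19·1000 / 1.1 = 17270 s = 4.798 h.
5.6%/h lost → k = −ln(1 − 0.056) = 0.05763 h⁻¹.
After decay, C = 34.77 × e^(−kt) = 34.77 × 0.7584 = 26.37 µg/L.
Second outfall: C = (1.350·26.37 + 0.1490·284.0)/1.499 = 51.98 µg/L.

52.0 µg/L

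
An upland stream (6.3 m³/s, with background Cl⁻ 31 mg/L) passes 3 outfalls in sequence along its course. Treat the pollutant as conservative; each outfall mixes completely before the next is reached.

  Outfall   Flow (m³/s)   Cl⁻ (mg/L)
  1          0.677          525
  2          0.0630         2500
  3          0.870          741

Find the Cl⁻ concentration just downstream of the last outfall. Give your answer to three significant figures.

171 mg/L

Outfall 1: combined Q = 6.977 m³/s; C = (6.300·31.00 + 0.6770·525.0)/6.977 = 78.93 mg/L.
Outfall 2: combined Q = 7.040 m³/s; C = (6.977·78.93 + 0.06300·2500)/7.040 = 100.6 mg/L.
Outfall 3: combined Q = 7.910 m³/s; C = (7.040·100.6 + 0.8700·741.0)/7.910 = 171.0 mg/L.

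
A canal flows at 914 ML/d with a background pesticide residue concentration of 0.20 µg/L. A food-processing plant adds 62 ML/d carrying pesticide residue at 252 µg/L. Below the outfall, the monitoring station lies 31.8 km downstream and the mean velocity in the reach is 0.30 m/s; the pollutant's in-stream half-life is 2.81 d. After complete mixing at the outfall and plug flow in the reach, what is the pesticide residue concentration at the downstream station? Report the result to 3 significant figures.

12.0 µg/L

Conservation of mass: C = (914.0·0.2000 + 62.00·252.0) / 976.0 = 15810/976.0 = 16.20 µg/L.
Travel time t = 31.8·1000 / 0.30 = 106000 s = 29.44 h.
Half-life 2.81 d → k = ln 2 / 2.81 = 0.2467 d⁻¹.
Applying C = C₀e^(−kt): 16.20 × 0.7389 = 11.97 µg/L.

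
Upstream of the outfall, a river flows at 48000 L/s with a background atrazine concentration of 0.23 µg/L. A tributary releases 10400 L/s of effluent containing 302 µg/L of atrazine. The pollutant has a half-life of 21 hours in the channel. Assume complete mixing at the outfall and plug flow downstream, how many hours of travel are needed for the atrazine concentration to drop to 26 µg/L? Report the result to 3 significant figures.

Mixed concentration C = ΣQC/ΣQ = (48000·0.2300 + 10400·302.0) / 58400 = 3152000/58400 = 53.97 µg/L.
Half-life 21 h → k = ln 2 / 21 = 0.03301 h⁻¹ = 0.7922 d⁻¹.
53.97·exp(−k·t) = 26 → t = ln(53.97/26)/k = 79660 s = 22.13 h.

22.1 h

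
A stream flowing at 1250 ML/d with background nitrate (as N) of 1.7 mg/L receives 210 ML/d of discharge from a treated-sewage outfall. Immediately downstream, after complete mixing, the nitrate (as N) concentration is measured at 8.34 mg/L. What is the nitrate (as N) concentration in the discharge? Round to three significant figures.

47.9 mg/L

Mass balance: 1250·1.700 + 210.0·Cₑ = 1460·8.340
→ Cₑ = (1460·8.340 − 1250·1.700) / 210.0 = 47.86 mg/L.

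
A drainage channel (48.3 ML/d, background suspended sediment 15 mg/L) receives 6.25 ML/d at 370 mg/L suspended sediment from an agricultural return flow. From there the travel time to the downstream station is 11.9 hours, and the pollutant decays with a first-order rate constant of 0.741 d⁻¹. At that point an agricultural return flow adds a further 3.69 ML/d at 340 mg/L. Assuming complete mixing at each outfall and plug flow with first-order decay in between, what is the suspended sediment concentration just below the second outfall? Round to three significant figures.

57.7 mg/L

Flow-weighted average: C = (48.30·15.00 + 6.250·370.0) / 54.55 = 3037/54.55 = 55.67 mg/L; combined flow 54.55 ML/d.
First-order decay: C = 55.67·exp(−k·t) = 55.67·0.6925 = 38.56 mg/L.
Second outfall: C = (54.55·38.56 + 3.690·340.0)/58.24 = 57.65 mg/L.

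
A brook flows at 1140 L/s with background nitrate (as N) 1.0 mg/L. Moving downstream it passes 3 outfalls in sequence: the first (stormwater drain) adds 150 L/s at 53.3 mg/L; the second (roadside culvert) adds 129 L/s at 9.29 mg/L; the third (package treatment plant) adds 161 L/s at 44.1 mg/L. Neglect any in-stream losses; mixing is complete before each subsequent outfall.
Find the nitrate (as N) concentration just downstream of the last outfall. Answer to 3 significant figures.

Outfall 1: combined Q = 1290 L/s; C = (1140·1.000 + 150.0·53.30)/1290 = 7.081 mg/L.
Outfall 2: combined Q = 1419 L/s; C = (1290·7.081 + 129.0·9.290)/1419 = 7.282 mg/L.
Outfall 3: combined Q = 1580 L/s; C = (1419·7.282 + 161.0·44.10)/1580 = 11.03 mg/L.

11.0 mg/L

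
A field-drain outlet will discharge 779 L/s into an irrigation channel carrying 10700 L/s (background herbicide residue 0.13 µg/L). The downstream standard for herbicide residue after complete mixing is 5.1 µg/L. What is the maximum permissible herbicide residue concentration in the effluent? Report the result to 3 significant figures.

73.4 µg/L

At the limit, (Qr·Cr + Qe·Cₑ)/(Qr + Qe) = 5.1:
Cₑ = (11480·5.1 − 10700·0.1300) / 779.0 = 73.37 µg/L.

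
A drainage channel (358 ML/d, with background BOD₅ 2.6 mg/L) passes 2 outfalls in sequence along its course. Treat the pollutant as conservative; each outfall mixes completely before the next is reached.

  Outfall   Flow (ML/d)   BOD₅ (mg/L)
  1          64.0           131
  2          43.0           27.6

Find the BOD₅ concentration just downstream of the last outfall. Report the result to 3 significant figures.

22.6 mg/L

Outfall 1: combined Q = 422.0 ML/d; C = (358.0·2.600 + 64.00·131.0)/422.0 = 22.07 mg/L.
Outfall 2: combined Q = 465.0 ML/d; C = (422.0·22.07 + 43.00·27.60)/465.0 = 22.58 mg/L.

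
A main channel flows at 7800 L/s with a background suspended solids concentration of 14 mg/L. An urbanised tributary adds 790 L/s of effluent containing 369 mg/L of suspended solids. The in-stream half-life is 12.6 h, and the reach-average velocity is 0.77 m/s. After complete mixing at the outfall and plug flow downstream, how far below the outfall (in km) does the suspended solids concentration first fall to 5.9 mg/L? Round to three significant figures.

Conservation of mass: C = (7800·14.00 + 790.0·369.0) / 8590 = 400700/8590 = 46.65 mg/L.
Half-life 12.6 h → k = ln 2 / 12.6 = 0.05501 h⁻¹ = 1.320 d⁻¹.
Set 46.65·exp(−k·t) = 5.9 → t = ln(46.65/5.9)/k = 135300 s = 37.59 h.
Distance = v·t = 0.77·135300 = 104200 m = 104.2 km.

104 km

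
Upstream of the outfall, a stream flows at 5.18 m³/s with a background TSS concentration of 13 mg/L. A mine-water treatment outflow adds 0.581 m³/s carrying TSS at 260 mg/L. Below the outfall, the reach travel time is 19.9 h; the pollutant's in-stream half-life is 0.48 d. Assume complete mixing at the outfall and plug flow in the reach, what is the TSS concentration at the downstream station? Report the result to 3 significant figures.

After mixing, C = (5.180·13.00 + 0.5810·260.0) / 5.761 = 218.4/5.761 = 37.91 mg/L.
Half-life 0.48 d → k = ln 2 / 0.48 = 1.444 d⁻¹.
Decay over the reach: 37.91·exp(−kt) = 37.91·0.3020 = 11.45 mg/L.

11.4 mg/L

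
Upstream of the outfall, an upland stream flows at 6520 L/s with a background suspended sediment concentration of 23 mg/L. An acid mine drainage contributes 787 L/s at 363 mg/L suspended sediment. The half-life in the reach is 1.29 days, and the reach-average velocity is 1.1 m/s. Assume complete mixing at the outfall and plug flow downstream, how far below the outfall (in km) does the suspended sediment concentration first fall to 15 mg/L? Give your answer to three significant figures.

After mixing, C = (6520·23.00 + 787.0·363.0) / 7307 = 435600/7307 = 59.62 mg/L.
Half-life 1.29 d → k = ln 2 / 1.29 = 0.5373 d⁻¹.
Set 59.62·exp(−k·t) = 15 → t = ln(59.62/15)/k = 221900 s = 61.64 h.
Distance = v·t = 1.1·221900 = 244100 m = 244.1 km.

244 km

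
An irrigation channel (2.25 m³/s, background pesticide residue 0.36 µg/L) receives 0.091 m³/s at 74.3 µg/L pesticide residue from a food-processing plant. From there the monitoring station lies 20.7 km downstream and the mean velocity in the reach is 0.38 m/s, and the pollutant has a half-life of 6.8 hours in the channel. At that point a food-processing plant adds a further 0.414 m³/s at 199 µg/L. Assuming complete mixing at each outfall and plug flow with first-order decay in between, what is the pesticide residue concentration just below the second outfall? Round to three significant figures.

30.5 µg/L

After mixing, C = (2.250·0.3600 + 0.09100·74.30) / 2.341 = 7.571/2.341 = 3.234 µg/L; combined flow 2.341 m³/s.
Travel time t = 20.7·1000 / 0.38 = 54470 s = 15.13 h.
Half-life 6.8 h → k = ln 2 / 6.8 = 0.1019 h⁻¹ = 2.446 d⁻¹.
Applying C = C₀e^(−kt): 3.234 × 0.2139 = 0.6917 µg/L.
Second outfall: C = (2.341·0.6917 + 0.4140·199.0)/2.755 = 30.49 µg/L.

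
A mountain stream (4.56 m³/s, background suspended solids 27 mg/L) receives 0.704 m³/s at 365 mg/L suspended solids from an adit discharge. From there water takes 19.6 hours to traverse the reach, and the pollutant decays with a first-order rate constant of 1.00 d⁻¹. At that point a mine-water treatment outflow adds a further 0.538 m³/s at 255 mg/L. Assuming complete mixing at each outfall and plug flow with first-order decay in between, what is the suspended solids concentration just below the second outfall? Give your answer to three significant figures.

Mixed concentration C = ΣQC/ΣQ = (4.560·27.00 + 0.7040·365.0) / 5.264 = 380.1/5.264 = 72.20 mg/L; combined flow 5.264 m³/s.
First-order decay: C = 72.20·exp(−k·t) = 72.20·0.4419 = 31.91 mg/L.
At the second outfall, C = (5.264·31.91 + 0.5380·255.0) / (5.264 + 0.5380) = 52.59 mg/L.

52.6 mg/L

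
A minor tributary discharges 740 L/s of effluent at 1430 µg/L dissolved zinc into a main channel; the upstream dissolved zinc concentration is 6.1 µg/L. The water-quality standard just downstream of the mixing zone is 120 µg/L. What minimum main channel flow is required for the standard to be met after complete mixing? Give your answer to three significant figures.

Set C_mix = 120: (Q·6.100 + 740.0·1430) / (Q + 740.0) = 120
→ Q = 740.0·(1430 − 120)/(120 − 6.100) = 8511 L/s.

8510 L/s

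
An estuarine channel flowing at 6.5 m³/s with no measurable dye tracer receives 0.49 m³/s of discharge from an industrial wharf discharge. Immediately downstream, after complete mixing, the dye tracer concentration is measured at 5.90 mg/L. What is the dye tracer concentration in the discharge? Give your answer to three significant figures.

Mass balance: 6.500·0 + 0.4900·Cₑ = 6.990·5.900
→ Cₑ = (6.990·5.900 − 6.500·0) / 0.4900 = 84.17 mg/L.

84.2 mg/L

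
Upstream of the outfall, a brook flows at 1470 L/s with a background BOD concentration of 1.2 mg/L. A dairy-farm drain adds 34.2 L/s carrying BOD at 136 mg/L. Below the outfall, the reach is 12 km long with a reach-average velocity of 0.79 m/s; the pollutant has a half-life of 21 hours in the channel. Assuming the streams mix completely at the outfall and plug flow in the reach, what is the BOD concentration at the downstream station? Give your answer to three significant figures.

3.71 mg/L

Conservation of mass: C = (1470·1.200 + 34.20·136.0) / 1504 = 6415/1504 = 4.265 mg/L.
Travel time t = 12·1000 / 0.79 = 15190 s = 4.219 h.
Half-life 21 h → k = ln 2 / 21 = 0.03301 h⁻¹ = 0.7922 d⁻¹.
First-order decay: C = 4.265·exp(−k·t) = 4.265·0.8700 = 3.710 mg/L.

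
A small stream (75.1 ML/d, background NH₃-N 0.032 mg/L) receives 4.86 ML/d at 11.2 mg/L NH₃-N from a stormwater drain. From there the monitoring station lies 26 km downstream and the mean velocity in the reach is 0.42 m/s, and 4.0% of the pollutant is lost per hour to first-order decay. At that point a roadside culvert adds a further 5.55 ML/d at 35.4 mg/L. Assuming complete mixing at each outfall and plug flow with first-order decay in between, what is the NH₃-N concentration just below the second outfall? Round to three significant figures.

2.63 mg/L

Mass balance: C = (75.10·0.03200 + 4.860·11.20) / 79.96 = 56.84/79.96 = 0.7108 mg/L; combined flow 79.96 ML/d.
Travel time t = 26·1000 / 0.42 = 61900 s = 17.20 h.
4.0%/h lost → k = −ln(1 − 0.04) = 0.04082 h⁻¹.
Decay over the reach: 0.7108·exp(−kt) = 0.7108·0.4956 = 0.3523 mg/L.
Second outfall: C = (79.96·0.3523 + 5.550·35.40)/85.51 = 2.627 mg/L.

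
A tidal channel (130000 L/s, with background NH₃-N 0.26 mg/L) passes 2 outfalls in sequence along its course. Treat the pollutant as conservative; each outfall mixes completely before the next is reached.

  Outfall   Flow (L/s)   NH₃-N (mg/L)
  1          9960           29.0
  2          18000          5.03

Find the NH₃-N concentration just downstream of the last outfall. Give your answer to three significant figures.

2.62 mg/L

Below outfall 1: Q → 140000 L/s, C = (130000·0.2600 + 9960·29.00)/140000 = 2.305 mg/L.
Below outfall 2: Q → 158000 L/s, C = (140000·2.305 + 18000·5.030)/158000 = 2.616 mg/L.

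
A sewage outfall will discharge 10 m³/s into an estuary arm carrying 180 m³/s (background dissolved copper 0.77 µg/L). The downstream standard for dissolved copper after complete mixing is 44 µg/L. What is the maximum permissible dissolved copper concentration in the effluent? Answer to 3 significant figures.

822 µg/L

At the limit, (Qr·Cr + Qe·Cₑ)/(Qr + Qe) = 44:
Cₑ = (190.0·44 − 180.0·0.7700) / 10.00 = 822.1 µg/L.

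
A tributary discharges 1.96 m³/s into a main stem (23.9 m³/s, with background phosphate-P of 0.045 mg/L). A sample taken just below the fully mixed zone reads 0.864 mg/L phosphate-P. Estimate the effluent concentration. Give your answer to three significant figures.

Mass balance: 23.90·0.04500 + 1.960·Cₑ = 25.86·0.8640
→ Cₑ = (25.86·0.8640 − 23.90·0.04500) / 1.960 = 10.85 mg/L.

10.9 mg/L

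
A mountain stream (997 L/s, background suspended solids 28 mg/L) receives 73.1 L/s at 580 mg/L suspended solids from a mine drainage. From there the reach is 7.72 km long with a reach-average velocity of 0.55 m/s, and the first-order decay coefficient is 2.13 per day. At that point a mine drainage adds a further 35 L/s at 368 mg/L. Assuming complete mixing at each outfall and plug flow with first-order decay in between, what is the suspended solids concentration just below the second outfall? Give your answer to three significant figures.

56.7 mg/L

Conservation of mass: C = (997.0·28.00 + 73.10·580.0) / 1070 = 70310/1070 = 65.71 mg/L; combined flow 1070 L/s.
Travel time t = 7.72·1000 / 0.55 = 14040 s = 3.899 h.
Decay over the reach: 65.71·exp(−kt) = 65.71·0.7075 = 46.49 mg/L.
Second outfall: C = (1070·46.49 + 35.00·368.0)/1105 = 56.67 mg/L.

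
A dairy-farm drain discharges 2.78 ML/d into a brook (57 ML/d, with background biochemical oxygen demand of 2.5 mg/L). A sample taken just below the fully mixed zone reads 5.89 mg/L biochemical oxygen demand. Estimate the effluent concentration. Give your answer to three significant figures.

75.4 mg/L

Mass balance: 57.00·2.500 + 2.780·Cₑ = 59.78·5.890
→ Cₑ = (59.78·5.890 − 57.00·2.500) / 2.780 = 75.40 mg/L.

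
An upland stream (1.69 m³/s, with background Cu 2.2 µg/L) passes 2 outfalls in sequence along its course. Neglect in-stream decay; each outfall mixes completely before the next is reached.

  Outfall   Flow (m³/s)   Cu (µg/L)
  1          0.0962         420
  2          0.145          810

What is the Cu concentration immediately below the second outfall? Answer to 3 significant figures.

After outfall 1: Q = 1.690 + 0.09620 = 1.786 m³/s; C = (1.690·2.200 + 0.09620·420.0)/1.786 = 24.70 µg/L.
After outfall 2: Q = 1.786 + 0.1450 = 1.931 m³/s; C = (1.786·24.70 + 0.1450·810.0)/1.931 = 83.66 µg/L.

83.7 µg/L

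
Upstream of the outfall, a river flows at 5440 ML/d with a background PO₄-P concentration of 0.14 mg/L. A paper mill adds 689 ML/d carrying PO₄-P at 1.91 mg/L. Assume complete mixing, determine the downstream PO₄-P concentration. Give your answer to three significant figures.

0.339 mg/L

Mixed concentration C = ΣQC/ΣQ = (5440·0.1400 + 689.0·1.910) / 6129 = 2078/6129 = 0.3390 mg/L.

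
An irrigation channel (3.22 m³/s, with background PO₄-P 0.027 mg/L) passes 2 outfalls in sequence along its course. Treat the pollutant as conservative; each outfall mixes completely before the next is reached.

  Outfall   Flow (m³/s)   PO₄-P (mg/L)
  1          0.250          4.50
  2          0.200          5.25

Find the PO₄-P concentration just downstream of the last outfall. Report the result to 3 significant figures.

0.616 mg/L

Outfall 1: combined Q = 3.470 m³/s; C = (3.220·0.02700 + 0.2500·4.500)/3.470 = 0.3493 mg/L.
Outfall 2: combined Q = 3.670 m³/s; C = (3.470·0.3493 + 0.2000·5.250)/3.670 = 0.6163 mg/L.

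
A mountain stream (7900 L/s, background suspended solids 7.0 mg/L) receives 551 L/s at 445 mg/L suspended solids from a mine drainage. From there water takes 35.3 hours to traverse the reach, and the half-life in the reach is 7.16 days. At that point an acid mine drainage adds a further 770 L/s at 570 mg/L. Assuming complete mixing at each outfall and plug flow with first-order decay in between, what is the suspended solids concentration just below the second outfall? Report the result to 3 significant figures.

75.9 mg/L

Mass balance: C = (7900·7.000 + 551.0·445.0) / 8451 = 300500/8451 = 35.56 mg/L; combined flow 8451 L/s.
Half-life 7.16 d → k = ln 2 / 7.16 = 0.09681 d⁻¹.
First-order decay: C = 35.56·exp(−k·t) = 35.56·0.8673 = 30.84 mg/L.
Second outfall: C = (8451·30.84 + 770.0·570.0)/9221 = 75.86 mg/L.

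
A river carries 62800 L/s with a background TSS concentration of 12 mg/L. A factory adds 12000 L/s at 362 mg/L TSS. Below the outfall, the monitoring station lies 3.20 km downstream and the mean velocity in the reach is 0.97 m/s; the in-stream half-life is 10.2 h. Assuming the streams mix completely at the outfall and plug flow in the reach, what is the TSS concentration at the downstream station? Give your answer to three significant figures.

64.0 mg/L

After mixing, C = (62800·12.00 + 12000·362.0) / 74800 = 5098000/74800 = 68.15 mg/L.
Travel time t = 3.20·1000 / 0.97 = 3299 s = 0.9164 h.
Half-life 10.2 h → k = ln 2 / 10.2 = 0.06796 h⁻¹ = 1.631 d⁻¹.
Decay over the reach: 68.15·exp(−kt) = 68.15·0.9396 = 64.04 mg/L.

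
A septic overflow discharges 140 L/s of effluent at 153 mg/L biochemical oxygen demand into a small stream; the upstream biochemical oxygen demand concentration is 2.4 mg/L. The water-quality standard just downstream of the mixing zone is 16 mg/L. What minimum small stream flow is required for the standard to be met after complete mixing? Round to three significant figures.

1410 L/s

Set C_mix = 16: (Q·2.400 + 140.0·153.0) / (Q + 140.0) = 16
→ Q = 140.0·(153.0 − 16)/(16 − 2.400) = 1410 L/s.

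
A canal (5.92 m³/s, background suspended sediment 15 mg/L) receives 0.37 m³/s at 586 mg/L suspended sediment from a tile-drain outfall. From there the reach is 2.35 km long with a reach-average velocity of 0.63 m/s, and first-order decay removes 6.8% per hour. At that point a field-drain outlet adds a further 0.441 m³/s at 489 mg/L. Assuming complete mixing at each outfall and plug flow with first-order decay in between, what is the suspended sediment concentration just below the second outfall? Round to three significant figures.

74.2 mg/L

Mixed concentration C = ΣQC/ΣQ = (5.920·15.00 + 0.3700·586.0) / 6.290 = 305.6/6.290 = 48.59 mg/L; combined flow 6.290 m³/s.
Travel time t = 2.35·1000 / 0.63 = 3730 s = 1.036 h.
6.8%/h lost → k = −ln(1 − 0.068) = 0.07042 h⁻¹.
First-order decay: C = 48.59·exp(−k·t) = 48.59·0.9296 = 45.17 mg/L.
Second outfall: C = (6.290·45.17 + 0.4410·489.0)/6.731 = 74.25 mg/L.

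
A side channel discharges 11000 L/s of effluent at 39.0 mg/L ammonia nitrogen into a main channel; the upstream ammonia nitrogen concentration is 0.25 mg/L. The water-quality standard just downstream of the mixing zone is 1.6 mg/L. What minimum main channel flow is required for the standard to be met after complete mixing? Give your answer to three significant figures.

305000 L/s

Set C_mix = 1.6: (Q·0.2500 + 11000·39.00) / (Q + 11000) = 1.6
→ Q = 11000·(39.00 − 1.6)/(1.6 − 0.2500) = 304700 L/s.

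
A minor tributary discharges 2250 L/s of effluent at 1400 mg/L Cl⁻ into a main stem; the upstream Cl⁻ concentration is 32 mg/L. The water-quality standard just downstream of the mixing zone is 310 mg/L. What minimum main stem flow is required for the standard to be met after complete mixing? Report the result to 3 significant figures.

Set C_mix = 310: (Q·32.00 + 2250·1400) / (Q + 2250) = 310
→ Q = 2250·(1400 − 310)/(310 − 32.00) = 8822 L/s.

8820 L/s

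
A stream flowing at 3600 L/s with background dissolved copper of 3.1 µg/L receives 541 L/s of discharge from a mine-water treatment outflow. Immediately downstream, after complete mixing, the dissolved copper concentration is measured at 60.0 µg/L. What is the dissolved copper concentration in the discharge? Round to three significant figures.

Mass balance: 3600·3.100 + 541.0·Cₑ = 4141·60.00
→ Cₑ = (4141·60.00 − 3600·3.100) / 541.0 = 438.6 µg/L.

439 µg/L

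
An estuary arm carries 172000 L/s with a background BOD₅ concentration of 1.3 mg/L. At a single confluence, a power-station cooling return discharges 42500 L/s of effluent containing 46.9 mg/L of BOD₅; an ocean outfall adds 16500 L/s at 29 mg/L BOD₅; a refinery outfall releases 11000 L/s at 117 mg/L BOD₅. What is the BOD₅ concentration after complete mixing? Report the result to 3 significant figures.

After mixing, C = (172000·1.300 + 42500·46.90 + 16500·29.00 + 11000·117.0) / 242000 = 3982000/242000 = 16.46 mg/L.

16.5 mg/L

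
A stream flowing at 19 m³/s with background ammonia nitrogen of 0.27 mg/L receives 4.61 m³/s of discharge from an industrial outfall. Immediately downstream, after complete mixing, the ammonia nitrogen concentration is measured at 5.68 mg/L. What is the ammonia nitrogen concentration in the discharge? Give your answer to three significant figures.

28.0 mg/L

Mass balance: 19.00·0.2700 + 4.610·Cₑ = 23.61·5.680
→ Cₑ = (23.61·5.680 − 19.00·0.2700) / 4.610 = 27.98 mg/L.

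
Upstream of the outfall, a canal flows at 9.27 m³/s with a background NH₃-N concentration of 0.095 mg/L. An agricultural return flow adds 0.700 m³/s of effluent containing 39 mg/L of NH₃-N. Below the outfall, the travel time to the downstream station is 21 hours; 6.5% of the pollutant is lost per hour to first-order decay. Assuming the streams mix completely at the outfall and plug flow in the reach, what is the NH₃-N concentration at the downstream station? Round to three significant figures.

0.689 mg/L

Flow-weighted average: C = (9.270·0.09500 + 0.7000·39.00) / 9.970 = 28.18/9.970 = 2.827 mg/L.
6.5%/h lost → k = −ln(1 − 0.065) = 0.06721 h⁻¹.
Applying C = C₀e^(−kt): 2.827 × 0.2438 = 0.6891 mg/L.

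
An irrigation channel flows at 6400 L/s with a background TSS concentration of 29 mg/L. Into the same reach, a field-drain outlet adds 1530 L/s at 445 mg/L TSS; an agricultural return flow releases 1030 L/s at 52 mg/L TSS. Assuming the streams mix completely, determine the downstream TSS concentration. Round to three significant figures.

Conservation of mass: C = (6400·29.00 + 1530·445.0 + 1030·52.00) / 8960 = 920000/8960 = 102.7 mg/L.

103 mg/L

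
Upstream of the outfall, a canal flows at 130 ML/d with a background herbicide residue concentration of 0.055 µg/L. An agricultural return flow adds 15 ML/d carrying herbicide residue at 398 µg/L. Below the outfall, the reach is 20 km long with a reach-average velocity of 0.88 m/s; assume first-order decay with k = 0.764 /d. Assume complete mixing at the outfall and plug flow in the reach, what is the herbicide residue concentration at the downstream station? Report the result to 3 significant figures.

Conservation of mass: C = (130.0·0.05500 + 15.00·398.0) / 145.0 = 5977/145.0 = 41.22 µg/L.
Travel time t = 20·1000 / 0.88 = 22730 s = 6.313 h.
After decay, C = 41.22 × e^(−kt) = 41.22 × 0.8179 = 33.72 µg/L.

33.7 µg/L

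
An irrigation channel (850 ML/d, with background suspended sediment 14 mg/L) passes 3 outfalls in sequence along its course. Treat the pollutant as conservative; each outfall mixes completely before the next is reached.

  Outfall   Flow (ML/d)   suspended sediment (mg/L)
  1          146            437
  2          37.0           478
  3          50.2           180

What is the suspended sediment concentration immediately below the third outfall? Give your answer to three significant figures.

94.6 mg/L

Outfall 1: combined Q = 996.0 ML/d; C = (850.0·14.00 + 146.0·437.0)/996.0 = 76.01 mg/L.
Outfall 2: combined Q = 1033 ML/d; C = (996.0·76.01 + 37.00·478.0)/1033 = 90.40 mg/L.
Outfall 3: combined Q = 1083 ML/d; C = (1033·90.40 + 50.20·180.0)/1083 = 94.56 mg/L.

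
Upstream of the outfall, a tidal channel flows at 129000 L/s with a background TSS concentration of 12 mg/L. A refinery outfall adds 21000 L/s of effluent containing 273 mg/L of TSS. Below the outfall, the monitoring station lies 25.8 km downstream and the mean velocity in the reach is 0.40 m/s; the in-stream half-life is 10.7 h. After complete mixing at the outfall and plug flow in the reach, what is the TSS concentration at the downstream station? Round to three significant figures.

15.2 mg/L

After mixing, C = (129000·12.00 + 21000·273.0) / 150000 = 7281000/150000 = 48.54 mg/L.
Travel time t = 25.8·1000 / 0.40 = 64500 s = 17.92 h.
Half-life 10.7 h → k = ln 2 / 10.7 = 0.06478 h⁻¹ = 1.555 d⁻¹.
After decay, C = 48.54 × e^(−kt) = 48.54 × 0.3133 = 15.21 mg/L.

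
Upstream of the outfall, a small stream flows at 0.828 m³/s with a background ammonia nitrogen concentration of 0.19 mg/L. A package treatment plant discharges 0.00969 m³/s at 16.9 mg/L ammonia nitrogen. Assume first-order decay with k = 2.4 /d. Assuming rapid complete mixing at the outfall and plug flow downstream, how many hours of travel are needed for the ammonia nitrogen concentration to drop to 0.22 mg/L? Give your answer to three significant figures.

5.55 h

Mixed concentration C = ΣQC/ΣQ = (0.8280·0.1900 + 0.009690·16.90) / 0.8377 = 0.3211/0.8377 = 0.3833 mg/L.
0.3833·exp(−k·t) = 0.22 → t = ln(0.3833/0.22)/k = 19990 s = 5.552 h.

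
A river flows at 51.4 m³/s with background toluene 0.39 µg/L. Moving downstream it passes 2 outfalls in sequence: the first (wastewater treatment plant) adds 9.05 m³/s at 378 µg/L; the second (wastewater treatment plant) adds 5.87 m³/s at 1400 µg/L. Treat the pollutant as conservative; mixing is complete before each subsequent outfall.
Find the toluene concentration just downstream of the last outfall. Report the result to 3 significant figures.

Outfall 1: combined Q = 60.45 m³/s; C = (51.40·0.3900 + 9.050·378.0)/60.45 = 56.92 µg/L.
Outfall 2: combined Q = 66.32 m³/s; C = (60.45·56.92 + 5.870·1400)/66.32 = 175.8 µg/L.

176 µg/L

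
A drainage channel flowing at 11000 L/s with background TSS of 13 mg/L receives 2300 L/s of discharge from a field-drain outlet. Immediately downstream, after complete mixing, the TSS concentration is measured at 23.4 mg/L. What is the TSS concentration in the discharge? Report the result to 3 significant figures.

73.1 mg/L

Mass balance: 11000·13.00 + 2300·Cₑ = 13300·23.40
→ Cₑ = (13300·23.40 − 11000·13.00) / 2300 = 73.14 mg/L.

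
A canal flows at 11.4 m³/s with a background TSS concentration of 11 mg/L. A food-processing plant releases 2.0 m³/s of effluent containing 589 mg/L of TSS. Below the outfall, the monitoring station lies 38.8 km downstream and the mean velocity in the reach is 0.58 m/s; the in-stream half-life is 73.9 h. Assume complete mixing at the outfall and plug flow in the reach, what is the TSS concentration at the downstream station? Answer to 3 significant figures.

Mass balance: C = (11.40·11.00 + 2.000·589.0) / 13.40 = 1303/13.40 = 97.27 mg/L.
Travel time t = 38.8·1000 / 0.58 = 66900 s = 18.58 h.
Half-life 73.9 h → k = ln 2 / 73.9 = 0.009380 h⁻¹ = 0.2251 d⁻¹.
Applying C = C₀e^(−kt): 97.27 × 0.8400 = 81.71 mg/L.

81.7 mg/L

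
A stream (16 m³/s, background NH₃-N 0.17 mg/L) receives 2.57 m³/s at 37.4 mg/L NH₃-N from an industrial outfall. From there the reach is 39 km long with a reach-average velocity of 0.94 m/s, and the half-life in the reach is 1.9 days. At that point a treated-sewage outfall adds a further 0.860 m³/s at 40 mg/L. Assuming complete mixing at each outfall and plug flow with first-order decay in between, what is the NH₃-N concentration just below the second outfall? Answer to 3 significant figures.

6.04 mg/L

After mixing, C = (16.00·0.1700 + 2.570·37.40) / 18.57 = 98.84/18.57 = 5.322 mg/L; combined flow 18.57 m³/s.
Travel time t = 39·1000 / 0.94 = 41490 s = 11.52 h.
Half-life 1.9 d → k = ln 2 / 1.9 = 0.3648 d⁻¹.
First-order decay: C = 5.322·exp(−k·t) = 5.322·0.8393 = 4.467 mg/L.
Second outfall: C = (18.57·4.467 + 0.8600·40.00)/19.43 = 6.040 mg/L.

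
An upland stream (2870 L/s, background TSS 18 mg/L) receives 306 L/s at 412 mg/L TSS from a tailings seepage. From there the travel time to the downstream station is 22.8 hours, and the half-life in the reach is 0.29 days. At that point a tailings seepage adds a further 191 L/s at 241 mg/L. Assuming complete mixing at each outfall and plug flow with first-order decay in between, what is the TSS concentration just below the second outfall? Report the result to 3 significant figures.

Conservation of mass: C = (2870·18.00 + 306.0·412.0) / 3176 = 177700/3176 = 55.96 mg/L; combined flow 3176 L/s.
Half-life 0.29 d → k = ln 2 / 0.29 = 2.390 d⁻¹.
After decay, C = 55.96 × e^(−kt) = 55.96 × 0.1032 = 5.778 mg/L.
Second outfall: C = (3176·5.778 + 191.0·241.0)/3367 = 19.12 mg/L.

19.1 mg/L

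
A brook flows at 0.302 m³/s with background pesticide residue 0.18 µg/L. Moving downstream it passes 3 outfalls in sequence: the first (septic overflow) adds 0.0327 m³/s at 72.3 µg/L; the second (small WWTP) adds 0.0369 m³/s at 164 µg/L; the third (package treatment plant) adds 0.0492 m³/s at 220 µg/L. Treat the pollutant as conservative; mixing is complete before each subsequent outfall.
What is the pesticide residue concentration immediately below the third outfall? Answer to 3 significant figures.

45.9 µg/L

After outfall 1: Q = 0.3020 + 0.03270 = 0.3347 m³/s; C = (0.3020·0.1800 + 0.03270·72.30)/0.3347 = 7.226 µg/L.
After outfall 2: Q = 0.3347 + 0.03690 = 0.3716 m³/s; C = (0.3347·7.226 + 0.03690·164.0)/0.3716 = 22.79 µg/L.
After outfall 3: Q = 0.3716 + 0.04920 = 0.4208 m³/s; C = (0.3716·22.79 + 0.04920·220.0)/0.4208 = 45.85 µg/L.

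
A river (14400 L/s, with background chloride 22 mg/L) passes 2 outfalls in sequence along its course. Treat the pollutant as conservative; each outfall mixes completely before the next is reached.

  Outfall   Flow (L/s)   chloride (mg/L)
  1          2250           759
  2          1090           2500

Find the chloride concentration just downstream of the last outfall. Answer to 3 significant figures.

Outfall 1: combined Q = 16650 L/s; C = (14400·22.00 + 2250·759.0)/16650 = 121.6 mg/L.
Outfall 2: combined Q = 17740 L/s; C = (16650·121.6 + 1090·2500)/17740 = 267.7 mg/L.

268 mg/L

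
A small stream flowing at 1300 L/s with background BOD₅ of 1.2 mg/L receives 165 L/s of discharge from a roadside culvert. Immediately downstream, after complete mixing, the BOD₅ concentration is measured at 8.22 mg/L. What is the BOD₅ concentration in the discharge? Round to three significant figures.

63.5 mg/L

Mass balance: 1300·1.200 + 165.0·Cₑ = 1465·8.220
→ Cₑ = (1465·8.220 − 1300·1.200) / 165.0 = 63.53 mg/L.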